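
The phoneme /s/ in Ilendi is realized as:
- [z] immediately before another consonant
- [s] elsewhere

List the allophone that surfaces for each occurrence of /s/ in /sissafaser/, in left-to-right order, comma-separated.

[s], [z], [s], [s]

Occurrence 1 (position 1): no conditioning environment matches → elsewhere allophone [s].
Occurrence 2 (position 3): immediately before another consonant → [z].
Occurrence 3 (position 4): no conditioning environment matches → elsewhere allophone [s].
Occurrence 4 (position 8): no conditioning environment matches → elsewhere allophone [s].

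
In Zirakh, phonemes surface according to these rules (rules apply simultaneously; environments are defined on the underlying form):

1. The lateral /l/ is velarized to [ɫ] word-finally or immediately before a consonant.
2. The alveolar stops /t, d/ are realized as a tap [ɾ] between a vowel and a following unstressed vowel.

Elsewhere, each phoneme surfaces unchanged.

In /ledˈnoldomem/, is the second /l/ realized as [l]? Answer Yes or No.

No

/l/ — between /o/ and /d/, word-finally or immediately before a consonant — surfaces as [ɫ] (rule 1).
The actual realization is [ɫ], not [l].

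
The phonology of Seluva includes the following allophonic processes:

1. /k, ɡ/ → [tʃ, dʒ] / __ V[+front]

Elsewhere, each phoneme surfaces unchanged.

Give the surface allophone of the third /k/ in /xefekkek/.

/k/ — word-final; rule 1 does not apply here → [k].

[k]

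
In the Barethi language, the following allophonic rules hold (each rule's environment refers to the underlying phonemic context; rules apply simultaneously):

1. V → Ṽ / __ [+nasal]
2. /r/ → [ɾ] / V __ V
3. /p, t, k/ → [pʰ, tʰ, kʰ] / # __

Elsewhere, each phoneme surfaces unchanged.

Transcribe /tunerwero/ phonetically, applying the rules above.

/t/ (word-initial) occurs word-initially → [tʰ] by rule 3.
/u/ — between /t/ and /n/, before a nasal consonant — surfaces as [ũ] (rule 1).
/n/ stays [n].
/e/ (between /n/ and /r/): rule 1 targets it, but not before a nasal consonant → unchanged [e].
/r/ (between /e/ and /w/) is in the target of rule 2 but the environment (between two vowels) is not met → [r].
/w/ (between /r/ and /e/) is unaffected → [w].
/e/ (between /w/ and /r/): rule 1 targets it, but not before a nasal consonant → unchanged [e].
/r/ (between /e/ and /o/): between two vowels, so rule 2 applies → [ɾ].
/o/ — word-final; rule 1 does not apply here → [o].

[tʰũnerweɾo]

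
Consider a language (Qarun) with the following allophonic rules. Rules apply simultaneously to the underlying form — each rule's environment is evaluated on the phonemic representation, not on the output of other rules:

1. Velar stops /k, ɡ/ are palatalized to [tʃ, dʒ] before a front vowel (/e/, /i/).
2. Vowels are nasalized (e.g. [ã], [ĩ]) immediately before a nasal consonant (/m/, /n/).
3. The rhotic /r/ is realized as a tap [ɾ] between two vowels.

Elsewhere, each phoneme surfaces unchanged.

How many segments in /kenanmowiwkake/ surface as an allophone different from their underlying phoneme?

4

Segments that undergo a rule: /k/ → [tʃ] (rule 1); /e/ → [ẽ] (rule 2); /a/ → [ã] (rule 2); /k/ → [tʃ] (rule 1).
All other segments surface unchanged.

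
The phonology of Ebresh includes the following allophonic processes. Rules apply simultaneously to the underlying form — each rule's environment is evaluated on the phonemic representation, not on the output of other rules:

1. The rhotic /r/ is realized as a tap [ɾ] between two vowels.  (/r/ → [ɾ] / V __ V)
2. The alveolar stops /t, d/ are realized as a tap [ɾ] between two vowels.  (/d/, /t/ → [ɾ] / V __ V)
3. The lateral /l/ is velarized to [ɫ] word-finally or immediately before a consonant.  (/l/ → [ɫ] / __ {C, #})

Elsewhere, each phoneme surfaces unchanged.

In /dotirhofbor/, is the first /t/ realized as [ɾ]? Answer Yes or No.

Yes

Rule 2 applies to /t/ (between /o/ and /i/: between two vowels) → [ɾ].
The actual realization is [ɾ], which matches [ɾ].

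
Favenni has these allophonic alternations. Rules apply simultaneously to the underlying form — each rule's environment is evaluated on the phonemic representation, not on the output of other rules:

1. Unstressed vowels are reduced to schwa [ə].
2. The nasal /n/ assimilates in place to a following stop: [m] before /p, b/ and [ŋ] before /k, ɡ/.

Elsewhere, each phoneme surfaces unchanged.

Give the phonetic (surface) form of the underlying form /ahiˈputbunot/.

Rule 1 applies to /a/ (word-initial: in an unstressed syllable) → [ə].
/h/ (between /a/ and /i/) is unaffected → [h].
/i/ meets the environment for rule 1 (in an unstressed syllable) → [ə].
/p/ (between /i/ and /u/): no rule targets it → [p].
/u/ — between /p/ and /t/; rule 1 does not apply here → [u].
/t/ (between /u/ and /b/): no rule targets it → [t].
/b/ — not in any rule's target class → [b].
/u/ (between /b/ and /n/) occurs in an unstressed syllable → [ə] by rule 1.
/n/ (between /u/ and /o/): rule 2 targets it, but not before a labial or velar stop → unchanged [n].
/o/ meets the environment for rule 1 (in an unstressed syllable) → [ə].
/t/ (word-final) is unaffected → [t].

[əhəˈputbənət]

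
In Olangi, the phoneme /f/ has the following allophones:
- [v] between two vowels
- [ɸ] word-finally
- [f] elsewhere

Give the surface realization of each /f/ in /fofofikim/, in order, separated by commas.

Occurrence 1 (position 1): no conditioning environment matches → elsewhere allophone [f].
Occurrence 2 (position 3): between two vowels → [v].
Occurrence 3 (position 5): between two vowels → [v].

[f], [v], [v]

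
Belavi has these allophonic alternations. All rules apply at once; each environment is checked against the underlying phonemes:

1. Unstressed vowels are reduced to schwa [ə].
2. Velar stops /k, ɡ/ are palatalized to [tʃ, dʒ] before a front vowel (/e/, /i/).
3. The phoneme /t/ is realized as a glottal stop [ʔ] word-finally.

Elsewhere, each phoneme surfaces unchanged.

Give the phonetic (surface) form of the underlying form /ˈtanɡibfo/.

[ˈtandʒəbfə]

/t/ (word-initial): rule 3 targets it, but not word-finally → unchanged [t].
/a/ — between /t/ and /n/; rule 1 does not apply here → [a].
/n/ (between /a/ and /ɡ/): no rule targets it → [n].
/ɡ/ meets the environment for rule 2 (before a front vowel) → [dʒ].
/i/ (between /ɡ/ and /b/): in an unstressed syllable, so rule 1 applies → [ə].
/b/ — not in any rule's target class → [b].
/f/ stays [f].
/o/ — word-final, in an unstressed syllable — surfaces as [ə] (rule 1).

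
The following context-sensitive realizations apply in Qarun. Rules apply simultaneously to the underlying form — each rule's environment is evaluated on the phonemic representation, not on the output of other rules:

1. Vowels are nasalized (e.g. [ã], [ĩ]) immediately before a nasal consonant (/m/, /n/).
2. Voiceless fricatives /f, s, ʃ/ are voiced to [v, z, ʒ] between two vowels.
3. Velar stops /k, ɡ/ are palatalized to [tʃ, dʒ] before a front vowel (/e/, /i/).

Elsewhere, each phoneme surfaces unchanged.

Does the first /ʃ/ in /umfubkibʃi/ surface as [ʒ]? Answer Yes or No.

No

/ʃ/ (between /b/ and /i/) is in the target of rule 2 but the environment (between two vowels) is not met → [ʃ].
The actual realization is [ʃ], not [ʒ].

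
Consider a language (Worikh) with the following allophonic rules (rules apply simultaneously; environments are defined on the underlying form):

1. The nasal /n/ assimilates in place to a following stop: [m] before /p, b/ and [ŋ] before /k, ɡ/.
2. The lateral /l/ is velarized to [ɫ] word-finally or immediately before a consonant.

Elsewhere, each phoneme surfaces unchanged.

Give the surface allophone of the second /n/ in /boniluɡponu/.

[n]

/n/ (between /o/ and /u/) fails the environment for rule 1, so it stays [n].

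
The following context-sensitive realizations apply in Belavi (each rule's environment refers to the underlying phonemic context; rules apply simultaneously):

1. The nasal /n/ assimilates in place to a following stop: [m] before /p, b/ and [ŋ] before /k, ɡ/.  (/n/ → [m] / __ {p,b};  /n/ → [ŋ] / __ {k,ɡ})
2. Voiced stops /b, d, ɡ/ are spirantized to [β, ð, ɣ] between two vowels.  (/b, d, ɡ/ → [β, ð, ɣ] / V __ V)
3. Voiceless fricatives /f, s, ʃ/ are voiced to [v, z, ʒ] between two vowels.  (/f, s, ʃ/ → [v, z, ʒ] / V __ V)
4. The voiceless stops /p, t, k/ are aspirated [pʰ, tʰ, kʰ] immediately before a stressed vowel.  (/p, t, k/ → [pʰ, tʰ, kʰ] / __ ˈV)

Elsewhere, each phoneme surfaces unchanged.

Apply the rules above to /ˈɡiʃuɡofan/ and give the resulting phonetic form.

[ˈɡiʒuɣovan]

/ɡ/ (word-initial) fails the environment for rule 2, so it stays [ɡ].
/i/ (between /ɡ/ and /ʃ/) is unaffected → [i].
/ʃ/ — between /i/ and /u/, between two vowels — surfaces as [ʒ] (rule 3).
/u/ — not in any rule's target class → [u].
Rule 2 applies to /ɡ/ (between /u/ and /o/: between two vowels) → [ɣ].
/o/ (between /ɡ/ and /f/): no rule targets it → [o].
/f/ meets the environment for rule 3 (between two vowels) → [v].
/a/ — not in any rule's target class → [a].
/n/ (word-final) is in the target of rule 1 but the environment (before a labial or velar stop) is not met → [n].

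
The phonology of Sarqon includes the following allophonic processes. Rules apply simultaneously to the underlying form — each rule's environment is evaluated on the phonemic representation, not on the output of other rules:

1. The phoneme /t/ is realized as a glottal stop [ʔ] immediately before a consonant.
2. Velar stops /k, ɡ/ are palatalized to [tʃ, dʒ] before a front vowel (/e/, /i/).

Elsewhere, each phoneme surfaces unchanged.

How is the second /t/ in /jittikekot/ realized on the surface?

/t/ (between /t/ and /i/) is in the target of rule 1 but the environment (immediately before a consonant) is not met → [t].

[t]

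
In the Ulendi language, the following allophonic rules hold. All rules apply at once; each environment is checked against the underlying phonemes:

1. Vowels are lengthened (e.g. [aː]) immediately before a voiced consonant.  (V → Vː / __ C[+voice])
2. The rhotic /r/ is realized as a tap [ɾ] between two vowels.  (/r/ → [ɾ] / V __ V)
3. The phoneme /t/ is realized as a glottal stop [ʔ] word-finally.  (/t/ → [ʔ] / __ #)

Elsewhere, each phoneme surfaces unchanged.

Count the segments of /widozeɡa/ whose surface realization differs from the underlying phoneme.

Segments that undergo a rule: /i/ → [iː] (rule 1); /o/ → [oː] (rule 1); /e/ → [eː] (rule 1).
All other segments surface unchanged.

3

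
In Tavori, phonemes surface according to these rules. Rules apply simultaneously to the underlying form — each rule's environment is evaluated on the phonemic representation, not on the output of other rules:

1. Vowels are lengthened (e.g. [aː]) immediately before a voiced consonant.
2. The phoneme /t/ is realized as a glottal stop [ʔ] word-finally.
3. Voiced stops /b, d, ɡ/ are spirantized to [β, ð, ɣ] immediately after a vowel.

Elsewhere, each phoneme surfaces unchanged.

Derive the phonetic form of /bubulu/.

/b/ (word-initial) is in the target of rule 3 but the environment (immediately after a vowel) is not met → [b].
/u/ meets the environment for rule 1 (before a voiced consonant) → [uː].
Rule 3 applies to /b/ (between /u/ and /u/: immediately after a vowel) → [β].
/u/ meets the environment for rule 1 (before a voiced consonant) → [uː].
/l/ — not in any rule's target class → [l].
/u/ (word-final) is in the target of rule 1 but the environment (before a voiced consonant) is not met → [u].

[buːβuːlu]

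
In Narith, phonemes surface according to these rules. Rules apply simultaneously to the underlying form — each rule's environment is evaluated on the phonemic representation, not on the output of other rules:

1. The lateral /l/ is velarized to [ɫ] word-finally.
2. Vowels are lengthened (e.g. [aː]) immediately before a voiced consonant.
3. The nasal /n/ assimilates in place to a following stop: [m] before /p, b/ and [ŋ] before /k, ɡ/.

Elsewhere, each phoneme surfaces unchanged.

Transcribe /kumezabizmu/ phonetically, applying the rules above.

[kuːmeːzaːbiːzmu]

/u/ meets the environment for rule 2 (before a voiced consonant) → [uː].
/e/ meets the environment for rule 2 (before a voiced consonant) → [eː].
Rule 2 applies to /a/ (between /z/ and /b/: before a voiced consonant) → [aː].
/i/ meets the environment for rule 2 (before a voiced consonant) → [iː].
/u/ (word-final): rule 2 targets it, but not before a voiced consonant → unchanged [u].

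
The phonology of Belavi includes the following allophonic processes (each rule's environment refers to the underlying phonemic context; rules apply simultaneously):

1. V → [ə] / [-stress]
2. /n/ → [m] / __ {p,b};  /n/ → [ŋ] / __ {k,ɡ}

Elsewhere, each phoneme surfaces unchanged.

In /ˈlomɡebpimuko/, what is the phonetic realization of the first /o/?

[o]

/o/ (between /l/ and /m/) fails the environment for rule 1, so it stays [o].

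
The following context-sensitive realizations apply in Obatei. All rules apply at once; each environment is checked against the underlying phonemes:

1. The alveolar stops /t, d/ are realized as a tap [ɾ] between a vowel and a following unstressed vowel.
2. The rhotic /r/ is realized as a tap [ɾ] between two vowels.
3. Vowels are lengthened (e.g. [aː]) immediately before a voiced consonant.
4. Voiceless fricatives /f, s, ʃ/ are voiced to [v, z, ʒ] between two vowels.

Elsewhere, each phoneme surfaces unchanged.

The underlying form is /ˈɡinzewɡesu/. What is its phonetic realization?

/ɡ/ — not in any rule's target class → [ɡ].
/i/ (between /ɡ/ and /n/) occurs before a voiced consonant → [iː] by rule 3.
/n/ — not in any rule's target class → [n].
/z/ (between /n/ and /e/) is unaffected → [z].
/e/ meets the environment for rule 3 (before a voiced consonant) → [eː].
/w/ stays [w].
/ɡ/ — not in any rule's target class → [ɡ].
/e/ (between /ɡ/ and /s/) is in the target of rule 3 but the environment (before a voiced consonant) is not met → [e].
/s/ — between /e/ and /u/, between two vowels — surfaces as [z] (rule 4).
/u/ — word-final; rule 3 does not apply here → [u].

[ˈɡiːnzeːwɡezu]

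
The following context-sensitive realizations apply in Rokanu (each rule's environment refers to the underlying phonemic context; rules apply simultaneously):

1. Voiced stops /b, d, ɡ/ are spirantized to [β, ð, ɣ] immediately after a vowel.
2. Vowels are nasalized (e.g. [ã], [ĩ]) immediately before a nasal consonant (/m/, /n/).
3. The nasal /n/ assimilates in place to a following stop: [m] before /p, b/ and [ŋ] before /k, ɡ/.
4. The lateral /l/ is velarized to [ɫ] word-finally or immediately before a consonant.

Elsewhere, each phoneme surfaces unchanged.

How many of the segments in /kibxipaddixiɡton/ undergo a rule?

Segments that undergo a rule: /b/ → [β] (rule 1); /d/ → [ð] (rule 1); /ɡ/ → [ɣ] (rule 1); /o/ → [õ] (rule 2).
All other segments surface unchanged.

4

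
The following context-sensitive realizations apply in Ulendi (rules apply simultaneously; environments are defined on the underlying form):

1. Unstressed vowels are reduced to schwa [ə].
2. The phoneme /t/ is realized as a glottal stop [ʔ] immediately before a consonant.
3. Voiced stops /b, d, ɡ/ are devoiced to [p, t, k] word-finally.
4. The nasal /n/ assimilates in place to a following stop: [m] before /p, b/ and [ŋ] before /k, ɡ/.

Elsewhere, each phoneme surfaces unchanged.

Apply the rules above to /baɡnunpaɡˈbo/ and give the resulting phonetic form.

/b/ — word-initial; rule 3 does not apply here → [b].
/a/ (between /b/ and /ɡ/): in an unstressed syllable, so rule 1 applies → [ə].
/ɡ/ (between /a/ and /n/) fails the environment for rule 3, so it stays [ɡ].
/n/ — between /ɡ/ and /u/; rule 4 does not apply here → [n].
Rule 1 applies to /u/ (between /n/ and /n/: in an unstressed syllable) → [ə].
Rule 4 applies to /n/ (between /u/ and /p/: before a labial or velar stop) → [m].
/p/ (between /n/ and /a/) is unaffected → [p].
/a/ — between /p/ and /ɡ/, in an unstressed syllable — surfaces as [ə] (rule 1).
/ɡ/ — between /a/ and /b/; rule 3 does not apply here → [ɡ].
/b/ — between /ɡ/ and /o/; rule 3 does not apply here → [b].
/o/ (word-final) is in the target of rule 1 but the environment (in an unstressed syllable) is not met → [o].

[bəɡnəmpəɡˈbo]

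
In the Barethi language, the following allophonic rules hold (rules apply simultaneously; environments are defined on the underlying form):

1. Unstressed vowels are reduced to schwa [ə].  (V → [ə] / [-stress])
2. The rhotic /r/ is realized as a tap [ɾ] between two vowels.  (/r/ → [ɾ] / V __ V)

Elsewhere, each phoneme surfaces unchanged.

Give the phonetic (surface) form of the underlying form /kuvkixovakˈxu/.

/k/ stays [k].
/u/ (between /k/ and /v/) occurs in an unstressed syllable → [ə] by rule 1.
/v/ (between /u/ and /k/): no rule targets it → [v].
/k/ (between /v/ and /i/) is unaffected → [k].
Rule 1 applies to /i/ (between /k/ and /x/: in an unstressed syllable) → [ə].
/x/ — not in any rule's target class → [x].
/o/ (between /x/ and /v/): in an unstressed syllable, so rule 1 applies → [ə].
/v/ — not in any rule's target class → [v].
/a/ (between /v/ and /k/): in an unstressed syllable, so rule 1 applies → [ə].
/k/ stays [k].
/x/ — not in any rule's target class → [x].
/u/ (word-final) is in the target of rule 1 but the environment (in an unstressed syllable) is not met → [u].

[kəvkəxəvəkˈxu]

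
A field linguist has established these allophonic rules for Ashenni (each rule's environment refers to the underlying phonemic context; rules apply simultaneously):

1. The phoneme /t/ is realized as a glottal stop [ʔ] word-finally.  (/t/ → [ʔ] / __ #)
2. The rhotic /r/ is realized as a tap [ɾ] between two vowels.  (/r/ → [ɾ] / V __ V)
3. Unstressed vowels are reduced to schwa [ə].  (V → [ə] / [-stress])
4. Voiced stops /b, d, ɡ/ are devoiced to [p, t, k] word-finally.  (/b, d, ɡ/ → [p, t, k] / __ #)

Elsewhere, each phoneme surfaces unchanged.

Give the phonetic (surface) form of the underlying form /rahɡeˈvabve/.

[rəhɡəˈvabvə]

/r/ (word-initial) is in the target of rule 2 but the environment (between two vowels) is not met → [r].
/a/ (between /r/ and /h/): in an unstressed syllable, so rule 3 applies → [ə].
/h/ (between /a/ and /ɡ/) is unaffected → [h].
/ɡ/ (between /h/ and /e/): rule 4 targets it, but not word-finally → unchanged [ɡ].
/e/ (between /ɡ/ and /v/) occurs in an unstressed syllable → [ə] by rule 3.
/v/ stays [v].
/a/ (between /v/ and /b/) fails the environment for rule 3, so it stays [a].
/b/ (between /a/ and /v/) fails the environment for rule 4, so it stays [b].
/v/ (between /b/ and /e/): no rule targets it → [v].
Rule 3 applies to /e/ (word-final: in an unstressed syllable) → [ə].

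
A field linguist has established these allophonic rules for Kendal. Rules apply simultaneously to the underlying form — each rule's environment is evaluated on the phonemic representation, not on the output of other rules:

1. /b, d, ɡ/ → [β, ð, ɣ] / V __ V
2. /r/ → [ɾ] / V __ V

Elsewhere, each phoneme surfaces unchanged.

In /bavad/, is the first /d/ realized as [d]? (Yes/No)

Yes

/d/ (word-final): rule 1 targets it, but not between two vowels → unchanged [d].
The actual realization is [d], which matches [d].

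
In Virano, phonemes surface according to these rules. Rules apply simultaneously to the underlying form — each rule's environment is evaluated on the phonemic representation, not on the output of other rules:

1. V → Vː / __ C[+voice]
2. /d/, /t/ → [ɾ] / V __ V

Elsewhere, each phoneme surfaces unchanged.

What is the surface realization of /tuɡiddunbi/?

/t/ — word-initial; rule 2 does not apply here → [t].
/u/ — between /t/ and /ɡ/, before a voiced consonant — surfaces as [uː] (rule 1).
Rule 1 applies to /i/ (between /ɡ/ and /d/: before a voiced consonant) → [iː].
/d/ (between /i/ and /d/) fails the environment for rule 2, so it stays [d].
/d/ (between /d/ and /u/) fails the environment for rule 2, so it stays [d].
/u/ — between /d/ and /n/, before a voiced consonant — surfaces as [uː] (rule 1).
/i/ (word-final) fails the environment for rule 1, so it stays [i].

[tuːɡiːdduːnbi]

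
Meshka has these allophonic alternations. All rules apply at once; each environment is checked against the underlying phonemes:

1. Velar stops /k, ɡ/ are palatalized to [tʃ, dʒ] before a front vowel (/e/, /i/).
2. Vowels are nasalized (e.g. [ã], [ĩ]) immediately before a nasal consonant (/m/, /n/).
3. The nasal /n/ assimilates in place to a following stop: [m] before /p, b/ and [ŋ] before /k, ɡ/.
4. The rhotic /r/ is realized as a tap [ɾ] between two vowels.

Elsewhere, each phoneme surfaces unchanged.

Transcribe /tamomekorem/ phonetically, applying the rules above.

[tãmõmekoɾẽm]

/a/ meets the environment for rule 2 (before a nasal consonant) → [ã].
/o/ meets the environment for rule 2 (before a nasal consonant) → [õ].
/e/ (between /m/ and /k/) is in the target of rule 2 but the environment (before a nasal consonant) is not met → [e].
/k/ (between /e/ and /o/): rule 1 targets it, but not before a front vowel → unchanged [k].
/o/ — between /k/ and /r/; rule 2 does not apply here → [o].
/r/ (between /o/ and /e/): between two vowels, so rule 4 applies → [ɾ].
/e/ — between /r/ and /m/, before a nasal consonant — surfaces as [ẽ] (rule 2).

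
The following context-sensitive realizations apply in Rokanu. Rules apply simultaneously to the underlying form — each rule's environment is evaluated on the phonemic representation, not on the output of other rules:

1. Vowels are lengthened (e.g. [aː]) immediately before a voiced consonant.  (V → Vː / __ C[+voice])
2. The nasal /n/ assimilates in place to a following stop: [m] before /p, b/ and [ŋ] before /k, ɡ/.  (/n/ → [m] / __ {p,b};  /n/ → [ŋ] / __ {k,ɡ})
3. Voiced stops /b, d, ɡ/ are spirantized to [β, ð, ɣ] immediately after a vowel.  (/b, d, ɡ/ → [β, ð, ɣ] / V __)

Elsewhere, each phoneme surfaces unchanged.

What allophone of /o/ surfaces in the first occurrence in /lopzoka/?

/o/ (between /l/ and /p/) fails the environment for rule 1, so it stays [o].

[o]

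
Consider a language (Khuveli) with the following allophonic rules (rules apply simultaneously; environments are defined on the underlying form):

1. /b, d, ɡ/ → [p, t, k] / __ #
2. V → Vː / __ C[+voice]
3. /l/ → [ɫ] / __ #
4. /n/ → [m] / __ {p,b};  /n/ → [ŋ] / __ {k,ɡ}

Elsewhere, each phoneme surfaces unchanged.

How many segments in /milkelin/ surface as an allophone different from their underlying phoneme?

3

Segments that undergo a rule: /i/ → [iː] (rule 2); /e/ → [eː] (rule 2); /i/ → [iː] (rule 2).
All other segments surface unchanged.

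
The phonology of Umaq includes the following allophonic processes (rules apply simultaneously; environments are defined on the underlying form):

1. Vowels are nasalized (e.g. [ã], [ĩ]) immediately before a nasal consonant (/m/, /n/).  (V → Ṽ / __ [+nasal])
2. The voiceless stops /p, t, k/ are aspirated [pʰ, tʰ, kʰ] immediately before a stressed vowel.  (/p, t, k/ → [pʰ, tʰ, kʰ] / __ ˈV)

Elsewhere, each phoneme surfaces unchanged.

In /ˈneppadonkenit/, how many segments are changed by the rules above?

2

Segments that undergo a rule: /o/ → [õ] (rule 1); /e/ → [ẽ] (rule 1).
All other segments surface unchanged.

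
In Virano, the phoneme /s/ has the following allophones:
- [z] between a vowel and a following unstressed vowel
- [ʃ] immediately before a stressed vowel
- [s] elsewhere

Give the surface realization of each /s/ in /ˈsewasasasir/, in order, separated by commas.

[ʃ], [z], [z], [z]

Occurrence 1 (position 1): immediately before a stressed vowel → [ʃ].
Occurrence 2 (position 5): between a vowel and a following unstressed vowel → [z].
Occurrence 3 (position 7): between a vowel and a following unstressed vowel → [z].
Occurrence 4 (position 9): between a vowel and a following unstressed vowel → [z].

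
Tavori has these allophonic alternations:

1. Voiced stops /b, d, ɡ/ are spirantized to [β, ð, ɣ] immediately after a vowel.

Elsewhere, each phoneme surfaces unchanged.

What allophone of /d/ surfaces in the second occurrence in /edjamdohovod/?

[d]

/d/ — between /m/ and /o/; rule 1 does not apply here → [d].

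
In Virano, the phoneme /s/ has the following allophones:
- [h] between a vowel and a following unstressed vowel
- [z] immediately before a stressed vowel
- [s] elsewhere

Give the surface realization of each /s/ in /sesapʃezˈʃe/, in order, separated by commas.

Occurrence 1 (position 1): no conditioning environment matches → elsewhere allophone [s].
Occurrence 2 (position 3): between a vowel and a following unstressed vowel → [h].

[s], [h]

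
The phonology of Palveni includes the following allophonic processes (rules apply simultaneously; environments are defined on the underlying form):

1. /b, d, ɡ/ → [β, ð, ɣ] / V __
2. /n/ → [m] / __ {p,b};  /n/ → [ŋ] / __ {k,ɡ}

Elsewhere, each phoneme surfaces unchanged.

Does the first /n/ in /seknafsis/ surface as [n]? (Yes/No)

Yes

/n/ (between /k/ and /a/) fails the environment for rule 2, so it stays [n].
The actual realization is [n], which matches [n].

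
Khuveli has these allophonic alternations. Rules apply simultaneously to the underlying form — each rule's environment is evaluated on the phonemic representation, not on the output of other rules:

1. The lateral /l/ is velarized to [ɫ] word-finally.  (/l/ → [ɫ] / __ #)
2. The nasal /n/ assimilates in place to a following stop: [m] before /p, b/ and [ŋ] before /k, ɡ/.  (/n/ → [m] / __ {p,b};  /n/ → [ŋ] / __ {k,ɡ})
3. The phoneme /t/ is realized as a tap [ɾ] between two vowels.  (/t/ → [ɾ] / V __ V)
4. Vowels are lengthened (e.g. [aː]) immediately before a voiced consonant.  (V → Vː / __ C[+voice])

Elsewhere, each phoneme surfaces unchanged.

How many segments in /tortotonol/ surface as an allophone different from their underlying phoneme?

Segments that undergo a rule: /o/ → [oː] (rule 4); /t/ → [ɾ] (rule 3); /o/ → [oː] (rule 4); /o/ → [oː] (rule 4); /l/ → [ɫ] (rule 1).
All other segments surface unchanged.

5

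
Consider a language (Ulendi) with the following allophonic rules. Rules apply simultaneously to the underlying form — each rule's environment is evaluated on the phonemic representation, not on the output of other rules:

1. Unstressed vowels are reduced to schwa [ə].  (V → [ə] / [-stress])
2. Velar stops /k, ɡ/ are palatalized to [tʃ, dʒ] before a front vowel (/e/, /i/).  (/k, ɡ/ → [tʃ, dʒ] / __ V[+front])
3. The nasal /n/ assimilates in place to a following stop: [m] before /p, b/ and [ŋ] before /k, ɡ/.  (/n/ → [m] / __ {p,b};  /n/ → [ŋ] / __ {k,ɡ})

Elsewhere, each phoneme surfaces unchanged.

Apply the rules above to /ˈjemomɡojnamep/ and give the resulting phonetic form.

[ˈjeməmɡəjnəməp]

/j/ — not in any rule's target class → [j].
/e/ (between /j/ and /m/): rule 1 targets it, but not in an unstressed syllable → unchanged [e].
/m/ (between /e/ and /o/) is unaffected → [m].
/o/ (between /m/ and /m/): in an unstressed syllable, so rule 1 applies → [ə].
/m/ — not in any rule's target class → [m].
/ɡ/ (between /m/ and /o/): rule 2 targets it, but not before a front vowel → unchanged [ɡ].
Rule 1 applies to /o/ (between /ɡ/ and /j/: in an unstressed syllable) → [ə].
/j/ — not in any rule's target class → [j].
/n/ (between /j/ and /a/): rule 3 targets it, but not before a labial or velar stop → unchanged [n].
/a/ meets the environment for rule 1 (in an unstressed syllable) → [ə].
/m/ — not in any rule's target class → [m].
/e/ meets the environment for rule 1 (in an unstressed syllable) → [ə].
/p/ (word-final) is unaffected → [p].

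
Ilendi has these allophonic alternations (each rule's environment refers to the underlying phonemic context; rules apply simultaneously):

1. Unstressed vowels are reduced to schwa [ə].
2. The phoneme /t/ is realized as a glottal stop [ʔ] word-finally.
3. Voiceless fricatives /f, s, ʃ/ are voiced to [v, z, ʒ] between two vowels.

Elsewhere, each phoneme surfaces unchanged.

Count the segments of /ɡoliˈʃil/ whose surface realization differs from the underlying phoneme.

3

Segments that undergo a rule: /o/ → [ə] (rule 1); /i/ → [ə] (rule 1); /ʃ/ → [ʒ] (rule 3).
All other segments surface unchanged.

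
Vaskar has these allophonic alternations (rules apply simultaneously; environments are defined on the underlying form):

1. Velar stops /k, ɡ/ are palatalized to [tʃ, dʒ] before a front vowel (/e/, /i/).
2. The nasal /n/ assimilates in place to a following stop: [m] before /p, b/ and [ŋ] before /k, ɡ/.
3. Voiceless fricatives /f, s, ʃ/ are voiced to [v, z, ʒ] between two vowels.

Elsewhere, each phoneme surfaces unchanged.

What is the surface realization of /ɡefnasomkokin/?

/ɡ/ (word-initial): before a front vowel, so rule 1 applies → [dʒ].
/e/ — not in any rule's target class → [e].
/f/ (between /e/ and /n/) fails the environment for rule 3, so it stays [f].
/n/ — between /f/ and /a/; rule 2 does not apply here → [n].
/a/ (between /n/ and /s/) is unaffected → [a].
/s/ (between /a/ and /o/) occurs between two vowels → [z] by rule 3.
/o/ — not in any rule's target class → [o].
/m/ (between /o/ and /k/) is unaffected → [m].
/k/ (between /m/ and /o/): rule 1 targets it, but not before a front vowel → unchanged [k].
/o/ (between /k/ and /k/): no rule targets it → [o].
Rule 1 applies to /k/ (between /o/ and /i/: before a front vowel) → [tʃ].
/i/ stays [i].
/n/ (word-final): rule 2 targets it, but not before a labial or velar stop → unchanged [n].

[dʒefnazomkotʃin]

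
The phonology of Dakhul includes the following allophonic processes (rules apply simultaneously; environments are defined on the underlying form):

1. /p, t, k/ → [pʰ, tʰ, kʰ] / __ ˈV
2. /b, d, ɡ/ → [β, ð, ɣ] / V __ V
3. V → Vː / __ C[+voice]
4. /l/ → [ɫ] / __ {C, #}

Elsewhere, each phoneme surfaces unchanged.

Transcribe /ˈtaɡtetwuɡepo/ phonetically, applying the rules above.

/t/ — word-initial, immediately before a stressed vowel — surfaces as [tʰ] (rule 1).
/a/ (between /t/ and /ɡ/) occurs before a voiced consonant → [aː] by rule 3.
/ɡ/ (between /a/ and /t/) fails the environment for rule 2, so it stays [ɡ].
/t/ (between /ɡ/ and /e/) fails the environment for rule 1, so it stays [t].
/e/ (between /t/ and /t/) is in the target of rule 3 but the environment (before a voiced consonant) is not met → [e].
/t/ — between /e/ and /w/; rule 1 does not apply here → [t].
Rule 3 applies to /u/ (between /w/ and /ɡ/: before a voiced consonant) → [uː].
/ɡ/ (between /u/ and /e/): between two vowels, so rule 2 applies → [ɣ].
/e/ (between /ɡ/ and /p/): rule 3 targets it, but not before a voiced consonant → unchanged [e].
/p/ (between /e/ and /o/) fails the environment for rule 1, so it stays [p].
/o/ (word-final) fails the environment for rule 3, so it stays [o].

[ˈtʰaːɡtetwuːɣepo]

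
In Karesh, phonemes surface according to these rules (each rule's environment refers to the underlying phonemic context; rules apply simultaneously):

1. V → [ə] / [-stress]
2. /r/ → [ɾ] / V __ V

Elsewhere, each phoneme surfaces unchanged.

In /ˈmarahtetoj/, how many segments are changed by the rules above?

Segments that undergo a rule: /r/ → [ɾ] (rule 2); /a/ → [ə] (rule 1); /e/ → [ə] (rule 1); /o/ → [ə] (rule 1).
All other segments surface unchanged.

4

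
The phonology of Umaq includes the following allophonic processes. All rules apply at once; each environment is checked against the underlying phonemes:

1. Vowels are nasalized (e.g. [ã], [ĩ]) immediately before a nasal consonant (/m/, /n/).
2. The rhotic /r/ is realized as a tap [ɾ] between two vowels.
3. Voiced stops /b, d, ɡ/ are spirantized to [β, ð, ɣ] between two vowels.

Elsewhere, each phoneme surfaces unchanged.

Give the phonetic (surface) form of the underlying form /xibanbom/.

/x/ (word-initial): no rule targets it → [x].
/i/ — between /x/ and /b/; rule 1 does not apply here → [i].
/b/ (between /i/ and /a/): between two vowels, so rule 3 applies → [β].
Rule 1 applies to /a/ (between /b/ and /n/: before a nasal consonant) → [ã].
/n/ (between /a/ and /b/): no rule targets it → [n].
/b/ (between /n/ and /o/): rule 3 targets it, but not between two vowels → unchanged [b].
/o/ (between /b/ and /m/): before a nasal consonant, so rule 1 applies → [õ].
/m/ stays [m].

[xiβãnbõm]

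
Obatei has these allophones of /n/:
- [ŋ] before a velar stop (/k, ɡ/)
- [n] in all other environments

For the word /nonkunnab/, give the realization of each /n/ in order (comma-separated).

Occurrence 1 (position 1): no conditioning environment matches → elsewhere allophone [n].
Occurrence 2 (position 3): before a velar stop → [ŋ].
Occurrence 3 (position 6): no conditioning environment matches → elsewhere allophone [n].
Occurrence 4 (position 7): no conditioning environment matches → elsewhere allophone [n].

[n], [ŋ], [n], [n]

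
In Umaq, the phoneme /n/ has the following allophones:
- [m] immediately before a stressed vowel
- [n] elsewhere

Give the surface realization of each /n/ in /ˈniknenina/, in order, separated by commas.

[m], [n], [n], [n]

Occurrence 1 (position 1): immediately before a stressed vowel → [m].
Occurrence 2 (position 4): no conditioning environment matches → elsewhere allophone [n].
Occurrence 3 (position 6): no conditioning environment matches → elsewhere allophone [n].
Occurrence 4 (position 8): no conditioning environment matches → elsewhere allophone [n].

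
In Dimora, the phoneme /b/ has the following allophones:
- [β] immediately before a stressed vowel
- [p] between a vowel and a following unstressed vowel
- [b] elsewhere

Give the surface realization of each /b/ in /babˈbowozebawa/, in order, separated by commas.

Occurrence 1 (position 1): no conditioning environment matches → elsewhere allophone [b].
Occurrence 2 (position 3): no conditioning environment matches → elsewhere allophone [b].
Occurrence 3 (position 4): immediately before a stressed vowel → [β].
Occurrence 4 (position 10): between a vowel and a following unstressed vowel → [p].

[b], [b], [β], [p]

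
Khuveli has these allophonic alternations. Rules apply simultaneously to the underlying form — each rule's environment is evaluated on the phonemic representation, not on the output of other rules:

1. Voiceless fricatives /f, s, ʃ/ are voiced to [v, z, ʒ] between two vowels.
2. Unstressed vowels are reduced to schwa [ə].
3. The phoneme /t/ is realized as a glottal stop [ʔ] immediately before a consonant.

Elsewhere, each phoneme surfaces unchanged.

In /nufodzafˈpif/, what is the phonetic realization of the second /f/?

/f/ (between /a/ and /p/) is in the target of rule 1 but the environment (between two vowels) is not met → [f].

[f]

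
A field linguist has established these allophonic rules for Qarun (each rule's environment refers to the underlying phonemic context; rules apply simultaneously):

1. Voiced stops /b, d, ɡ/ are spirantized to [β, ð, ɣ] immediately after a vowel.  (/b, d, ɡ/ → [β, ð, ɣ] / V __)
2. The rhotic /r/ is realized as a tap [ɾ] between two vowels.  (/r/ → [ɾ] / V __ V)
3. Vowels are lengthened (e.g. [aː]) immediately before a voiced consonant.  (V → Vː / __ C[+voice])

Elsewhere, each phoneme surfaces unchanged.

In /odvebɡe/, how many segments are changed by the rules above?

Segments that undergo a rule: /o/ → [oː] (rule 3); /d/ → [ð] (rule 1); /e/ → [eː] (rule 3); /b/ → [β] (rule 1).
All other segments surface unchanged.

4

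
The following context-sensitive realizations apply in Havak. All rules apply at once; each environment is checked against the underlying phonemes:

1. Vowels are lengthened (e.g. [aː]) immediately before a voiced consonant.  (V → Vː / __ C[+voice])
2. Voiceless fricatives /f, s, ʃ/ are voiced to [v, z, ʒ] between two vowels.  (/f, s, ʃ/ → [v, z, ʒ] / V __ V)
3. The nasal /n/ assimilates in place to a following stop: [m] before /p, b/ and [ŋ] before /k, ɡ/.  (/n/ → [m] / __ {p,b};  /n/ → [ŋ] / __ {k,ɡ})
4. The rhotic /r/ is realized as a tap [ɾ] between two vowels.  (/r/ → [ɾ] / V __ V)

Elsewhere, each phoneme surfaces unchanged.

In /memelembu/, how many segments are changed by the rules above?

Segments that undergo a rule: /e/ → [eː] (rule 1); /e/ → [eː] (rule 1); /e/ → [eː] (rule 1).
All other segments surface unchanged.

3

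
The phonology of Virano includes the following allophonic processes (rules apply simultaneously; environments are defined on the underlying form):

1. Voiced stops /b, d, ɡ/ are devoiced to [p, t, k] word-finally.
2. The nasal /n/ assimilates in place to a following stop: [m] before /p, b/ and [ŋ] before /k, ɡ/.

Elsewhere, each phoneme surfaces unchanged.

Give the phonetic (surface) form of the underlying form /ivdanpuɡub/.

/i/ (word-initial): no rule targets it → [i].
/v/ — not in any rule's target class → [v].
/d/ — between /v/ and /a/; rule 1 does not apply here → [d].
/a/ stays [a].
/n/ meets the environment for rule 2 (before a labial or velar stop) → [m].
/p/ (between /n/ and /u/): no rule targets it → [p].
/u/ (between /p/ and /ɡ/) is unaffected → [u].
/ɡ/ (between /u/ and /u/): rule 1 targets it, but not word-finally → unchanged [ɡ].
/u/ stays [u].
/b/ (word-final): word-finally, so rule 1 applies → [p].

[ivdampuɡup]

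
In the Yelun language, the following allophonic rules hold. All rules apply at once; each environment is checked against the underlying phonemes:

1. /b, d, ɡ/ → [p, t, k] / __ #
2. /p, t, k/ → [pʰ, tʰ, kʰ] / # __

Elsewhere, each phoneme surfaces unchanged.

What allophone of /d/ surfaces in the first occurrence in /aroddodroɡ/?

[d]

/d/ (between /o/ and /d/) is in the target of rule 1 but the environment (word-finally) is not met → [d].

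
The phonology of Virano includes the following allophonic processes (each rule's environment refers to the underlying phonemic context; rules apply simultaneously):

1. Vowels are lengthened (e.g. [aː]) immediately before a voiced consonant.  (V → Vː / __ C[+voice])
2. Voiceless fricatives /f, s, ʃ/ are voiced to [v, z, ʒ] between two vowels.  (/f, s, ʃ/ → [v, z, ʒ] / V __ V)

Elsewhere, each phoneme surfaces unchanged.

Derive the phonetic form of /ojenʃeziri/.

[oːjeːnʃeːziːri]

Rule 1 applies to /o/ (word-initial: before a voiced consonant) → [oː].
Rule 1 applies to /e/ (between /j/ and /n/: before a voiced consonant) → [eː].
/ʃ/ (between /n/ and /e/) fails the environment for rule 2, so it stays [ʃ].
/e/ (between /ʃ/ and /z/) occurs before a voiced consonant → [eː] by rule 1.
/i/ (between /z/ and /r/): before a voiced consonant, so rule 1 applies → [iː].
/i/ (word-final) is in the target of rule 1 but the environment (before a voiced consonant) is not met → [i].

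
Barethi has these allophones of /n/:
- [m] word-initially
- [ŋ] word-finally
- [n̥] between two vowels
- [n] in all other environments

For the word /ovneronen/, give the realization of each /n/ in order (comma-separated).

Occurrence 1 (position 3): no conditioning environment matches → elsewhere allophone [n].
Occurrence 2 (position 7): between two vowels → [n̥].
Occurrence 3 (position 9): word-finally → [ŋ].

[n], [n̥], [ŋ]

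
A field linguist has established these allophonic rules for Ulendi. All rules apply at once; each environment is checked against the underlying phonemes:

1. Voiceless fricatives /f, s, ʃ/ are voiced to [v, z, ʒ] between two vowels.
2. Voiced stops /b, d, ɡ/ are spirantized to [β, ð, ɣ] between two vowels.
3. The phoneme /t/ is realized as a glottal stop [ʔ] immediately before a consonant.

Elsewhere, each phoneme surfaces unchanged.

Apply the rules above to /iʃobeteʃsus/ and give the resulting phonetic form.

/i/ stays [i].
/ʃ/ (between /i/ and /o/): between two vowels, so rule 1 applies → [ʒ].
/o/ stays [o].
Rule 2 applies to /b/ (between /o/ and /e/: between two vowels) → [β].
/e/ (between /b/ and /t/): no rule targets it → [e].
/t/ — between /e/ and /e/; rule 3 does not apply here → [t].
/e/ (between /t/ and /ʃ/): no rule targets it → [e].
/ʃ/ — between /e/ and /s/; rule 1 does not apply here → [ʃ].
/s/ — between /ʃ/ and /u/; rule 1 does not apply here → [s].
/u/ (between /s/ and /s/): no rule targets it → [u].
/s/ (word-final) is in the target of rule 1 but the environment (between two vowels) is not met → [s].

[iʒoβeteʃsus]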